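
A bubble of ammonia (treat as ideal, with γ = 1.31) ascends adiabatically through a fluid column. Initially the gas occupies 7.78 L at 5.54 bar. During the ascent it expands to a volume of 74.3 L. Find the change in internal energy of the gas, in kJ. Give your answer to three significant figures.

ΔU ≈ -7.00 kJ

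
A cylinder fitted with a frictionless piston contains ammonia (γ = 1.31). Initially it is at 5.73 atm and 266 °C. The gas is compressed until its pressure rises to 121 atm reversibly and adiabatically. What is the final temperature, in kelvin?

Along an adiabat T P^((1−γ)/γ) is constant, so T₂ = T₁ (P₂/P₁)^((γ−1)/γ).
T₁ = 266 °C = 539.1 K.
T₂ = 539.1 × (121/5.73)^(0.237) = 1110 K.

T₂ ≈ 1110 K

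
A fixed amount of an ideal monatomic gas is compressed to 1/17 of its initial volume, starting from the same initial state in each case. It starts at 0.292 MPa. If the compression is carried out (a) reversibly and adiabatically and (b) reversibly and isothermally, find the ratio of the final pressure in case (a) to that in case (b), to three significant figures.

P_adiabatic / P_isothermal ≈ 6.61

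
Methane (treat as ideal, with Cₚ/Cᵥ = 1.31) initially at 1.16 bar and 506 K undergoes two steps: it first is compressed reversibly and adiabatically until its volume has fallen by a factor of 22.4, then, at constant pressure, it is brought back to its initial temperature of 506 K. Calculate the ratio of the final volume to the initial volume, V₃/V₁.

Adiabatic step: V₂/V₁ = 0.04464; T₂ = T₁·22.4^(0.31) = 1327 K.
Isobaric step: V₃/V₂ = T₃/T₂ = 506/1327.
V₃/V₁ = (V₂/V₁)(V₃/V₂) = 0.04464 × (506/1327) = 0.01703.

V₃/V₁ ≈ 0.0170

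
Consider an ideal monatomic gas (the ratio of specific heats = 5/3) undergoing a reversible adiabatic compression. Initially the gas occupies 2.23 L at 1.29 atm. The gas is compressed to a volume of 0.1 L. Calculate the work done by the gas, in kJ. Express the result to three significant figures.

P₂ = P₁(V₁/V₂)^γ = 1.29×(2.23/0.1)^(5/3) = 227.9 atm.
For a reversible adiabat, W_by_gas = (P₁V₁ − P₂V₂)/(γ−1).
W_by = (130700×0.00223 − 2.309×10^7×0.0001) / (2/3) = -3027 J.

W ≈ -3.03 kJ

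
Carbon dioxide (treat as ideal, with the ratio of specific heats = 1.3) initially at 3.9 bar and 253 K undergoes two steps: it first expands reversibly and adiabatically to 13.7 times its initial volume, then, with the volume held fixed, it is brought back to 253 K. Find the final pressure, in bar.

P₃ ≈ 0.285 bar

Adiabatic step (PV^γ = const): P₂ = 3.9×(1/13.7)^(1.3) = 0.1298 bar; T₂ = 253×(1/13.7)^(0.3) = 115.4 K.
Isochoric: P₃ = P₂(T₃/T₂) = 0.1298 × (253/115.4) = 0.2847 bar.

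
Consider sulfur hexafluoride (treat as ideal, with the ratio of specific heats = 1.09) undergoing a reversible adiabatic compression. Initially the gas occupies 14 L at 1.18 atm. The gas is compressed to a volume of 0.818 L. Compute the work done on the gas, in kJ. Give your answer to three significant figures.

W ≈ 5.42 kJ

P₂ = P₁(V₁/V₂)^γ = 1.18×(14/0.818)^(1.09) = 26.08 atm.
For a reversible adiabat, W_by_gas = (P₁V₁ − P₂V₂)/(γ−1).
W_by = (119600×0.014 − 2.642×10^6×0.000818) / (0.09) = -5417 J.
W_on_gas = −W_by = 5417 J.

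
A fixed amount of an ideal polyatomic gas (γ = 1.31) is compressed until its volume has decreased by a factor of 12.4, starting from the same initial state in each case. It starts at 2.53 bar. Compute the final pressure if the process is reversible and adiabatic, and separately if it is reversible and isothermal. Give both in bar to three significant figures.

Isothermal: P₂ = P₁(V₁/V₂) = 2.53×12.4 = 31.37 bar.
Adiabatic: P₂ = P₁(V₁/V₂)^γ = 2.53×12.4^(1.31) = 68.47 bar.

adiabatic: 68.5 bar; isothermal: 31.4 bar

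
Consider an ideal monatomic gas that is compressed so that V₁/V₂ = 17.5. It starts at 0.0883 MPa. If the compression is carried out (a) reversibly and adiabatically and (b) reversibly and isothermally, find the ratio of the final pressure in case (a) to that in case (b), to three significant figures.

P_adiabatic / P_isothermal ≈ 6.74

For a monatomic ideal gas γ = 5/3.
Isothermal: P_b = P₁(V₁/V₂) = 0.0883×17.5.
Adiabatic: P_a = P₁(V₁/V₂)^γ = 0.0883×17.5^(5/3).
P_a/P_b = (V₁/V₂)^(γ−1) = 17.5^(2/3) = 6.74.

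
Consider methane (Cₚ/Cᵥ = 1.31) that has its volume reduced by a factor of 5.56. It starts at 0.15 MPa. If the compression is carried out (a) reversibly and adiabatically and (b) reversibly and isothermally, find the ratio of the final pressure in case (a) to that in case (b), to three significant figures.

P_adiabatic / P_isothermal ≈ 1.70

Isothermal: P_b = P₁(V₁/V₂) = 0.15×5.56.
Adiabatic: P_a = P₁(V₁/V₂)^γ = 0.15×5.56^(1.31).
P_a/P_b = (V₁/V₂)^(γ−1) = 5.56^(0.31) = 1.702.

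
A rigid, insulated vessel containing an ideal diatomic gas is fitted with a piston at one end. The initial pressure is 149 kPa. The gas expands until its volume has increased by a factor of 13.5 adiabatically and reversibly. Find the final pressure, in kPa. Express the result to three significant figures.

P₂ ≈ 3.90 kPa

Since PV^γ is constant along a reversible adiabat, P₂ = P₁ (V₁/V₂)^γ.
For a diatomic ideal gas γ = 7/5.
P₂ = 149 × (1/13.5)^(7/5) = 3.897 kPa.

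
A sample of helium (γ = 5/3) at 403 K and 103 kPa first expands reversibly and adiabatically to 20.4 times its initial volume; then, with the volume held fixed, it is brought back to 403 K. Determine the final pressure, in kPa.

P₃ ≈ 5.05 kPa

Adiabatic step (PV^γ = const): P₂ = 103×(1/20.4)^(5/3) = 0.6763 kPa; T₂ = 403×(1/20.4)^(2/3) = 53.98 K.
Isochoric: P₃ = P₂(T₃/T₂) = 0.6763 × (403/53.98) = 5.049 kPa.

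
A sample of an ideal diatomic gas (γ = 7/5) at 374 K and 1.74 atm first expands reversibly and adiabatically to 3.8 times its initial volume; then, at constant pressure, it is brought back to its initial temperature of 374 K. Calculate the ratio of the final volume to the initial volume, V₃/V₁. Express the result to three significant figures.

Adiabatic step: V₂/V₁ = 3.8; T₂ = T₁·(1/3.8)^(2/5) = 219.3 K.
Isobaric step: V₃/V₂ = T₃/T₂ = 374/219.3.
V₃/V₁ = (V₂/V₁)(V₃/V₂) = 3.8 × (374/219.3) = 6.482.

V₃/V₁ ≈ 6.48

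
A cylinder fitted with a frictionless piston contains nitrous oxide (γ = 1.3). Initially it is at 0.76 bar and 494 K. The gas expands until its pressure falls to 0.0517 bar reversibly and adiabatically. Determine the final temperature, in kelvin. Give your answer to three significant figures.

T₂ ≈ 266 K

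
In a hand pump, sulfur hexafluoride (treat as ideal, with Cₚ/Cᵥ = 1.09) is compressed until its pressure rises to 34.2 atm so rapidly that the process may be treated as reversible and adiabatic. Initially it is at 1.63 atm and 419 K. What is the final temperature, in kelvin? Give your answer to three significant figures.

T₂ ≈ 539 K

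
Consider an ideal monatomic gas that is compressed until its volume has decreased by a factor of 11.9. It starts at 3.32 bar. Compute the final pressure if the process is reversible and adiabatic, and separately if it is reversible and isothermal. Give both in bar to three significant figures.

For a monatomic ideal gas γ = 5/3.
Isothermal: P₂ = P₁(V₁/V₂) = 3.32×11.9 = 39.51 bar.
Adiabatic: P₂ = P₁(V₁/V₂)^γ = 3.32×11.9^(5/3) = 205.9 bar.

adiabatic: 206 bar; isothermal: 39.5 bar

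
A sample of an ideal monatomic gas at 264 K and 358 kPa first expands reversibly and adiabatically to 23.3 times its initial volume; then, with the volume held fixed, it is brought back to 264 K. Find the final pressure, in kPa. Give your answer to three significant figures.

For a monatomic ideal gas γ = 5/3.
Adiabatic step (PV^γ = const): P₂ = 358×(1/23.3)^(5/3) = 1.883 kPa; T₂ = 264×(1/23.3)^(2/3) = 32.36 K.
Isochoric: P₃ = P₂(T₃/T₂) = 1.883 × (264/32.36) = 15.36 kPa.

P₃ ≈ 15.4 kPa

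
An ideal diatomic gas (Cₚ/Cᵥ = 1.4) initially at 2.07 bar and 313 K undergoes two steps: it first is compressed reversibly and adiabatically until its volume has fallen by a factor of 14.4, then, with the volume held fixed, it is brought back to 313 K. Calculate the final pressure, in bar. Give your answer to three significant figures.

P₃ ≈ 29.8 bar

Adiabatic step (PV^γ = const): P₂ = 2.07×14.4^(1.4) = 86.63 bar; T₂ = 313×14.4^(0.4) = 909.7 K.
Isochoric: P₃ = P₂(T₃/T₂) = 86.63 × (313/909.7) = 29.81 bar.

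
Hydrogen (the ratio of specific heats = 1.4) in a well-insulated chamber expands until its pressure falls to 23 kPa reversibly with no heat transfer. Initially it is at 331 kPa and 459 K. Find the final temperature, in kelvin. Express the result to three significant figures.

T₂ ≈ 214 K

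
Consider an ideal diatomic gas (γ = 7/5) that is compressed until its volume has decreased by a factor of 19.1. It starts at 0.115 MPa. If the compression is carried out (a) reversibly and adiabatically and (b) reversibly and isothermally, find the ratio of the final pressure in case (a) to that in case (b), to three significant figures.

Isothermal: P_b = P₁(V₁/V₂) = 0.115×19.1.
Adiabatic: P_a = P₁(V₁/V₂)^γ = 0.115×19.1^(7/5).
P_a/P_b = (V₁/V₂)^(γ−1) = 19.1^(2/5) = 3.254.

P_adiabatic / P_isothermal ≈ 3.25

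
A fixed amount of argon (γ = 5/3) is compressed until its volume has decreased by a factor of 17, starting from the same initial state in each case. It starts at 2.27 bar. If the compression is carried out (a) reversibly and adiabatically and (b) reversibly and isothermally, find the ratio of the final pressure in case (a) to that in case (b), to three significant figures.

P_adiabatic / P_isothermal ≈ 6.61

Isothermal: P_b = P₁(V₁/V₂) = 2.27×17.
Adiabatic: P_a = P₁(V₁/V₂)^γ = 2.27×17^(5/3).
P_a/P_b = (V₁/V₂)^(γ−1) = 17^(2/3) = 6.611.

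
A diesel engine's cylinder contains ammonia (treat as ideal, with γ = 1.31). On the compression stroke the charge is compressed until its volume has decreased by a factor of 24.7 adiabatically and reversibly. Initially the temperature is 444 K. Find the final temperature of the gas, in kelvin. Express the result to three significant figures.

Adiabatic: T₁V₁^(γ−1) = T₂V₂^(γ−1) ⇒ T₂ = T₁ (V₁/V₂)^(γ−1).
T₂ = 444 × 24.7^(0.31) = 1200 K.

T₂ ≈ 1200 K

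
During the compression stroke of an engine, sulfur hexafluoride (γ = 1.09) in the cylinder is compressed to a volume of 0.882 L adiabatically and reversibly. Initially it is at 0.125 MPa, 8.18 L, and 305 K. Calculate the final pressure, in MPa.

Since PV^γ is constant along a reversible adiabat, P₂ = P₁ (V₁/V₂)^γ.
P₂ = 0.125 × (8.18/0.882)^(1.09) = 1.417 MPa.

P₂ ≈ 1.42 MPa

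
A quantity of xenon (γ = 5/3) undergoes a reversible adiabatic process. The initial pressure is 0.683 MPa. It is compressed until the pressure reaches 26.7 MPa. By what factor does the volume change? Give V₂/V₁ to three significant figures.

V₂/V₁ ≈ 0.111

From PV^γ = const, V₂/V₁ = (P₁/P₂)^(1/γ).
V₂/V₁ = (0.683/26.7)^(3/5) = 0.1109.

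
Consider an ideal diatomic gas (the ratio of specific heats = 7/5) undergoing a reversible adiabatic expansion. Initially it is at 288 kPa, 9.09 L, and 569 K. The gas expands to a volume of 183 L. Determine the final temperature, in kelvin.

T₂ ≈ 171 K

For a reversible adiabat TV^(γ−1) is constant, so T₂ = T₁ (V₁/V₂)^(γ−1).
T₂ = 569 × (9.09/183)^(2/5) = 171.2 K.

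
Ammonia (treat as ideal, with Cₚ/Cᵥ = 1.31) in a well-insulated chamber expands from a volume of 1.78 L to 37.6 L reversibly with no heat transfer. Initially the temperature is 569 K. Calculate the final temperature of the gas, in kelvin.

T₂ ≈ 221 K

For a reversible adiabat TV^(γ−1) is constant, so T₂ = T₁ (V₁/V₂)^(γ−1).
T₂ = 569 × (1.78/37.6)^(0.31) = 221 K.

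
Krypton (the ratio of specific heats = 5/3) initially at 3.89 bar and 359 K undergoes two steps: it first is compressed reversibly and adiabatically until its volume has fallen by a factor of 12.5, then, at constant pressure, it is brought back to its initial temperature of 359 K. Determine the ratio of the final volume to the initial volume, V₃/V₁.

Adiabatic step: V₂/V₁ = 0.08; T₂ = T₁·12.5^(2/3) = 1934 K.
Isobaric step: V₃/V₂ = T₃/T₂ = 359/1934.
V₃/V₁ = (V₂/V₁)(V₃/V₂) = 0.08 × (359/1934) = 0.01485.

V₃/V₁ ≈ 0.0149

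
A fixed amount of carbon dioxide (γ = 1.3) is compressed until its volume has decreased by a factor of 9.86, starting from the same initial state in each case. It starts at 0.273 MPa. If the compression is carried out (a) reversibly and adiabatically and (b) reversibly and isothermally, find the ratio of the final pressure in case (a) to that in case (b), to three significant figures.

P_adiabatic / P_isothermal ≈ 1.99

Isothermal: P_b = P₁(V₁/V₂) = 0.273×9.86.
Adiabatic: P_a = P₁(V₁/V₂)^γ = 0.273×9.86^(1.3).
P_a/P_b = (V₁/V₂)^(γ−1) = 9.86^(0.3) = 1.987.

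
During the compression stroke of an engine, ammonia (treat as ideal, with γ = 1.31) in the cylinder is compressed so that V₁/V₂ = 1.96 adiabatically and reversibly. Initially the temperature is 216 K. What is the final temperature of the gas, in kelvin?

T₂ ≈ 266 K

Adiabatic: T₁V₁^(γ−1) = T₂V₂^(γ−1) ⇒ T₂ = T₁ (V₁/V₂)^(γ−1).
T₂ = 216 × 1.96^(0.31) = 266.1 K.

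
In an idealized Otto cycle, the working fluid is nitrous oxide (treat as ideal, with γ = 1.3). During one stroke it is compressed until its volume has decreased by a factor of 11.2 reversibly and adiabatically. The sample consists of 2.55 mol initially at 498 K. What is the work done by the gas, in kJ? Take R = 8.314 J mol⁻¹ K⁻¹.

For a reversible adiabat TV^(γ−1) is constant, so T₂ = T₁ (V₁/V₂)^(γ−1).
T₂ = 498 × 11.2^(0.3) = 1028 K.
Q = 0, so ΔU = W_on_gas = nCᵥΔT with Cᵥ = R/(γ−1) = 27.71 J/(mol·K).
ΔU = 2.55 × 27.71 × (1028 − 498) = 37450 J.
Work done by the gas = −ΔU = -37450 J.

W ≈ -37.5 kJ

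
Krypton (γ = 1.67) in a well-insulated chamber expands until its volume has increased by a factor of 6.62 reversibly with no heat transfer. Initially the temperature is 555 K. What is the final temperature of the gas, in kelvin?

For a reversible adiabat TV^(γ−1) is constant, so T₂ = T₁ (V₁/V₂)^(γ−1).
T₂ = 555 × (1/6.62)^(0.67) = 156.4 K.

T₂ ≈ 156 K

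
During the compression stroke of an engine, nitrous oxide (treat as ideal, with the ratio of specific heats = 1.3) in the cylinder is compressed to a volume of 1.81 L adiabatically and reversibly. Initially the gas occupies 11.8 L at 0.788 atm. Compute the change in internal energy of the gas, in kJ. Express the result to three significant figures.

ΔU ≈ 2.37 kJ

P₂ = P₁(V₁/V₂)^γ = 0.788×(11.8/1.81)^(1.3) = 9.016 atm.
For a reversible adiabat, W_by_gas = (P₁V₁ − P₂V₂)/(γ−1).
W_by = (79840×0.0118 − 913500×0.00181) / (0.3) = -2371 J.
Q = 0 ⇒ ΔU = −W_by = 2371 J.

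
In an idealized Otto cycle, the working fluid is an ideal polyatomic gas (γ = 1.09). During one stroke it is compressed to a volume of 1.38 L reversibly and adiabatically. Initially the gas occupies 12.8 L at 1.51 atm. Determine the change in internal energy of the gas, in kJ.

ΔU ≈ 4.83 kJ

P₂ = P₁(V₁/V₂)^γ = 1.51×(12.8/1.38)^(1.09) = 17.11 atm.
For a reversible adiabat, W_by_gas = (P₁V₁ − P₂V₂)/(γ−1).
W_by = (153000×0.0128 − 1.734×10^6×0.00138) / (0.09) = -4830 J.
Q = 0 ⇒ ΔU = −W_by = 4830 J.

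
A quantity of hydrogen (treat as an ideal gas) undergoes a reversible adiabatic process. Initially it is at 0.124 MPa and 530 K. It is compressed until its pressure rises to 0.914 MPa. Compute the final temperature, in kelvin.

Along an adiabat T P^((1−γ)/γ) is constant, so T₂ = T₁ (P₂/P₁)^((γ−1)/γ).
For a diatomic ideal gas γ = 7/5, so (γ−1)/γ = 2/7.
T₂ = 530 × (0.914/0.124)^(2/7) = 937.9 K.

T₂ ≈ 938 K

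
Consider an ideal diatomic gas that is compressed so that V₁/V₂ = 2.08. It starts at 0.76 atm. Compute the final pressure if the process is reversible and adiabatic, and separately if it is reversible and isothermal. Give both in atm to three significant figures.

adiabatic: 2.12 atm; isothermal: 1.58 atm

For a diatomic ideal gas γ = 7/5.
Isothermal: P₂ = P₁(V₁/V₂) = 0.76×2.08 = 1.581 atm.
Adiabatic: P₂ = P₁(V₁/V₂)^γ = 0.76×2.08^(7/5) = 2.119 atm.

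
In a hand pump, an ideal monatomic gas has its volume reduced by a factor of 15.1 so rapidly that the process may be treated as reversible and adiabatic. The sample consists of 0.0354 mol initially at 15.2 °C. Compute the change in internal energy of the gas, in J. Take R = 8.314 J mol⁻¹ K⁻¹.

ΔU ≈ 650 J

Adiabatic: T₁V₁^(γ−1) = T₂V₂^(γ−1) ⇒ T₂ = T₁ (V₁/V₂)^(γ−1).
γ = 5/3 for a monatomic ideal gas, so γ−1 = 2/3.
T₁ = 15.2 °C = 288.3 K.
T₂ = 288.3 × 15.1^(2/3) = 1762 K.
Q = 0, so ΔU = W_on_gas = nCᵥΔT with Cᵥ = R/(γ−1) = 12.47 J/(mol·K).
ΔU = 0.0354 × 12.47 × (1762 − 288.3) = 650.4 J.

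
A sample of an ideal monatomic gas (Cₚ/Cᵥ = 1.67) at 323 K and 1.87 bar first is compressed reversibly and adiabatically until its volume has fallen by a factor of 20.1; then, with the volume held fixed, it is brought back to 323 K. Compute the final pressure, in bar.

Adiabatic step (PV^γ = const): P₂ = 1.87×20.1^(1.67) = 280.7 bar; T₂ = 323×20.1^(0.67) = 2412 K.
Isochoric: P₃ = P₂(T₃/T₂) = 280.7 × (323/2412) = 37.59 bar.

P₃ ≈ 37.6 bar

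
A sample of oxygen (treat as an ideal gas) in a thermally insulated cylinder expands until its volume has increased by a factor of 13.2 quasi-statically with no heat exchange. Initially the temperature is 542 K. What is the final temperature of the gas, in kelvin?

For a reversible adiabat TV^(γ−1) is constant, so T₂ = T₁ (V₁/V₂)^(γ−1).
For a diatomic ideal gas γ = 7/5, so γ−1 = 2/5.
T₂ = 542 × (1/13.2)^(2/5) = 193.1 K.

T₂ ≈ 193 K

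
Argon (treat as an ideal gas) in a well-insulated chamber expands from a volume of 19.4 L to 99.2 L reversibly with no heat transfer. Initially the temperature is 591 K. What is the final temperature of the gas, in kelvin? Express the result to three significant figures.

For a reversible adiabat TV^(γ−1) is constant, so T₂ = T₁ (V₁/V₂)^(γ−1).
For a monatomic ideal gas γ = 5/3, so γ−1 = 2/3.
T₂ = 591 × (19.4/99.2)^(2/3) = 199.1 K.

T₂ ≈ 199 K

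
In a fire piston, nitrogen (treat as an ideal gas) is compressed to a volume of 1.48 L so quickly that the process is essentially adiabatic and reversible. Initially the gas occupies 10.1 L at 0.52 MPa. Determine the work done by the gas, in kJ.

γ = 7/5 for a diatomic ideal gas.
P₂ = P₁(V₁/V₂)^γ = 0.52×(10.1/1.48)^(7/5) = 7.65 MPa.
For a reversible adiabat, W_by_gas = (P₁V₁ − P₂V₂)/(γ−1).
W_by = (520000×0.0101 − 7.65×10^6×0.00148) / (2/5) = -15180 J.

W ≈ -15.2 kJ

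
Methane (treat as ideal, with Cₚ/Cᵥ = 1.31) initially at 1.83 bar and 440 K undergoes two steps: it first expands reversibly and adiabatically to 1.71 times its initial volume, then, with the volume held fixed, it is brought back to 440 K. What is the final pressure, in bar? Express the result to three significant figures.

Adiabatic step (PV^γ = const): P₂ = 1.83×(1/1.71)^(1.31) = 0.9062 bar; T₂ = 440×(1/1.71)^(0.31) = 372.6 K.
Isochoric: P₃ = P₂(T₃/T₂) = 0.9062 × (440/372.6) = 1.07 bar.

P₃ ≈ 1.07 bar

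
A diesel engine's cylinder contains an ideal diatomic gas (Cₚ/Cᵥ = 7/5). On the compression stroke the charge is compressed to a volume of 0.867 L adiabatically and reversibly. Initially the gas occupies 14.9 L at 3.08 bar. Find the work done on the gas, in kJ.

W ≈ 24.3 kJ

P₂ = P₁(V₁/V₂)^γ = 3.08×(14.9/0.867)^(7/5) = 165.1 bar.
For a reversible adiabat, W_by_gas = (P₁V₁ − P₂V₂)/(γ−1).
W_by = (308000×0.0149 − 1.651×10^7×0.000867) / (2/5) = -24320 J.
W_on_gas = −W_by = 24320 J.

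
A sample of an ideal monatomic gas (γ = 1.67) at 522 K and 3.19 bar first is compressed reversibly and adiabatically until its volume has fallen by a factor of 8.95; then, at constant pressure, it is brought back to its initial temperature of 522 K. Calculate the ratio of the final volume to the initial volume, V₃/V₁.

V₃/V₁ ≈ 0.0257

Adiabatic step: V₂/V₁ = 0.1117; T₂ = T₁·8.95^(0.67) = 2267 K.
Isobaric step: V₃/V₂ = T₃/T₂ = 522/2267.
V₃/V₁ = (V₂/V₁)(V₃/V₂) = 0.1117 × (522/2267) = 0.02573.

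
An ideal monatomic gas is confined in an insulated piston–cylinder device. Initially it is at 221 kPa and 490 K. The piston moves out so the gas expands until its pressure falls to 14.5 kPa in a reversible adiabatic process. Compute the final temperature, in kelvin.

T₂ ≈ 165 K

Along an adiabat T P^((1−γ)/γ) is constant, so T₂ = T₁ (P₂/P₁)^((γ−1)/γ).
For a monatomic ideal gas γ = 5/3, so (γ−1)/γ = 2/5.
T₂ = 490 × (14.5/221)^(2/5) = 164.8 K.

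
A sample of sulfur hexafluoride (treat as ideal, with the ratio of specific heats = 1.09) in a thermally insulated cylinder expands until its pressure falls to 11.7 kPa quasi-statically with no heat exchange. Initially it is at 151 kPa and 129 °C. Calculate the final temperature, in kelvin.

T₂ ≈ 326 K

Adiabatic: T₂/T₁ = (P₂/P₁)^((γ−1)/γ).
T₁ = 129 °C = 402.1 K.
T₂ = 402.1 × (11.7/151)^(0.0826) = 325.6 K.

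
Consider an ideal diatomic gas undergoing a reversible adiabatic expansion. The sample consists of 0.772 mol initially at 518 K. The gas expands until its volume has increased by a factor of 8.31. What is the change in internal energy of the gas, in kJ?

ΔU ≈ -4.75 kJ

For a reversible adiabat TV^(γ−1) is constant, so T₂ = T₁ (V₁/V₂)^(γ−1).
γ = 7/5 for a diatomic ideal gas, so γ−1 = 2/5.
T₂ = 518 × (1/8.31)^(2/5) = 222.1 K.
Q = 0, so ΔU = W_on_gas = nCᵥΔT with Cᵥ = R/(γ−1) = 20.79 J/(mol·K).
ΔU = 0.772 × 20.79 × (222.1 − 518) = -4749 J.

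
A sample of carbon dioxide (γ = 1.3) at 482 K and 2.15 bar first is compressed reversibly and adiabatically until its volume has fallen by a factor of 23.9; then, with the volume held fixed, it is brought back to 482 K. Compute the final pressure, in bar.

Adiabatic step (PV^γ = const): P₂ = 2.15×23.9^(1.3) = 133.2 bar; T₂ = 482×23.9^(0.3) = 1249 K.
Isochoric: P₃ = P₂(T₃/T₂) = 133.2 × (482/1249) = 51.38 bar.

P₃ ≈ 51.4 bar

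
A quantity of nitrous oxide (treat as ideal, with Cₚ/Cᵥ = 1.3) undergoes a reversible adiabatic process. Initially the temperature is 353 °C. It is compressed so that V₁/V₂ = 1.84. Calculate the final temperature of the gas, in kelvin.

Adiabatic: T₁V₁^(γ−1) = T₂V₂^(γ−1) ⇒ T₂ = T₁ (V₁/V₂)^(γ−1).
T₁ = 353 °C = 626.1 K.
T₂ = 626.1 × 1.84^(0.3) = 751.8 K.

T₂ ≈ 752 K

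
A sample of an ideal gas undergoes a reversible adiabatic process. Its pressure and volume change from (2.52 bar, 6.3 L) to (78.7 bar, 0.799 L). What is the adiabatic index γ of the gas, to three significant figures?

PV^γ = const ⇒ γ = ln(P₂/P₁) / ln(V₁/V₂).
γ = ln(78.7/2.52) / ln(6.3/0.799) = 1.667.

γ ≈ 1.67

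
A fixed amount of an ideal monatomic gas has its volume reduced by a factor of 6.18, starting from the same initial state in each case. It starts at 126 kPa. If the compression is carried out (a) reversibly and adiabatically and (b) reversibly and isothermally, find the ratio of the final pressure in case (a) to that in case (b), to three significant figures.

For a monatomic ideal gas γ = 5/3.
Isothermal: P_b = P₁(V₁/V₂) = 126×6.18.
Adiabatic: P_a = P₁(V₁/V₂)^γ = 126×6.18^(5/3).
P_a/P_b = (V₁/V₂)^(γ−1) = 6.18^(2/3) = 3.368.

P_adiabatic / P_isothermal ≈ 3.37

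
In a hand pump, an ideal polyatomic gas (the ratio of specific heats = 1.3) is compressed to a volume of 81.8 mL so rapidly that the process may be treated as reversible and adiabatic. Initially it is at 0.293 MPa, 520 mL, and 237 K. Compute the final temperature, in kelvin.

T₂ ≈ 413 K

For a reversible adiabat TV^(γ−1) is constant, so T₂ = T₁ (V₁/V₂)^(γ−1).
T₂ = 237 × (520/81.8)^(0.3) = 412.8 K.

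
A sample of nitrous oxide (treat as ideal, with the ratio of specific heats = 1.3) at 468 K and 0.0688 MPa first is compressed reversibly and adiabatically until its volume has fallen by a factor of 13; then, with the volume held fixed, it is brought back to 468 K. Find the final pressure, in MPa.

P₃ ≈ 0.894 MPa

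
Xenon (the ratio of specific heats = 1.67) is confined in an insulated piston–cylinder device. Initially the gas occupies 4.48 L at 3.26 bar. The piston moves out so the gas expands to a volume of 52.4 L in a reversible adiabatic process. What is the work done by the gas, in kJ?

W ≈ 1.76 kJ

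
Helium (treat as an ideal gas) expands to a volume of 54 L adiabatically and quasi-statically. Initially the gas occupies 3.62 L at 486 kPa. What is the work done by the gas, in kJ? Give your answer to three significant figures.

W ≈ 2.20 kJ

γ = 5/3 for a monatomic ideal gas.
P₂ = P₁(V₁/V₂)^γ = 486×(3.62/54)^(5/3) = 5.376 kPa.
For a reversible adiabat, W_by_gas = (P₁V₁ − P₂V₂)/(γ−1).
W_by = (486000×0.00362 − 5376×0.054) / (2/3) = 2203 J.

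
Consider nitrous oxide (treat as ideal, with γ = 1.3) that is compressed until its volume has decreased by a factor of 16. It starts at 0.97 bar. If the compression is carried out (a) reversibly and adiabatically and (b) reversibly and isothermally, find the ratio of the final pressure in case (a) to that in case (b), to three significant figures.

P_adiabatic / P_isothermal ≈ 2.30

Isothermal: P_b = P₁(V₁/V₂) = 0.97×16.
Adiabatic: P_a = P₁(V₁/V₂)^γ = 0.97×16^(1.3).
P_a/P_b = (V₁/V₂)^(γ−1) = 16^(0.3) = 2.297.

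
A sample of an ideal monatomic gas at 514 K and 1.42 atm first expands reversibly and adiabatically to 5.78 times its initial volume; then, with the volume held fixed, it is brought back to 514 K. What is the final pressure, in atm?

For a monatomic ideal gas γ = 5/3.
Adiabatic step (PV^γ = const): P₂ = 1.42×(1/5.78)^(5/3) = 0.07628 atm; T₂ = 514×(1/5.78)^(2/3) = 159.6 K.
Isochoric: P₃ = P₂(T₃/T₂) = 0.07628 × (514/159.6) = 0.2457 atm.

P₃ ≈ 0.246 atm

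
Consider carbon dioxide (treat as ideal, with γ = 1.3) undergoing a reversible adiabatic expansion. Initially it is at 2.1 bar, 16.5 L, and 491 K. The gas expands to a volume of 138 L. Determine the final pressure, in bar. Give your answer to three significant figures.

Adiabatic: P₁V₁^γ = P₂V₂^γ ⇒ P₂ = P₁ (V₁/V₂)^γ.
P₂ = 2.1 × (16.5/138)^(1.3) = 0.1328 bar.

P₂ ≈ 0.133 bar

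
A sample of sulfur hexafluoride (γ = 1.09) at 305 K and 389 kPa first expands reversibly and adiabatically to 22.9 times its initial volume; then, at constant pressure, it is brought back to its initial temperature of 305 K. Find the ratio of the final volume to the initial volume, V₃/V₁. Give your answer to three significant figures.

V₃/V₁ ≈ 30.4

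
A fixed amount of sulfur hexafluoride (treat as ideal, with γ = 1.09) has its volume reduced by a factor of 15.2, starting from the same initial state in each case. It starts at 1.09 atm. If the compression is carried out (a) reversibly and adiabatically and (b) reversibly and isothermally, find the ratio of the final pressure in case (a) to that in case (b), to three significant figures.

Isothermal: P_b = P₁(V₁/V₂) = 1.09×15.2.
Adiabatic: P_a = P₁(V₁/V₂)^γ = 1.09×15.2^(1.09).
P_a/P_b = (V₁/V₂)^(γ−1) = 15.2^(0.09) = 1.278.

P_adiabatic / P_isothermal ≈ 1.28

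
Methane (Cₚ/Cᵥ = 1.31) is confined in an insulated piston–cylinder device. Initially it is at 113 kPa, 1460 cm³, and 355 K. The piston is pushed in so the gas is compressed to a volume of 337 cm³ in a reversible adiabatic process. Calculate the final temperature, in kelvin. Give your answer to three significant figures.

T₂ ≈ 559 K

For a reversible adiabat TV^(γ−1) is constant, so T₂ = T₁ (V₁/V₂)^(γ−1).
T₂ = 355 × (1460/337)^(0.31) = 559.3 K.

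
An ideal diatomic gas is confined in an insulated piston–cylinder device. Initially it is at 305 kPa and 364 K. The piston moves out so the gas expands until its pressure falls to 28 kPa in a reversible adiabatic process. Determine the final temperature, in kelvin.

T₂ ≈ 184 K

Adiabatic: T₂/T₁ = (P₂/P₁)^((γ−1)/γ).
For a diatomic ideal gas γ = 7/5, so (γ−1)/γ = 2/7.
T₂ = 364 × (28/305)^(2/7) = 184 K.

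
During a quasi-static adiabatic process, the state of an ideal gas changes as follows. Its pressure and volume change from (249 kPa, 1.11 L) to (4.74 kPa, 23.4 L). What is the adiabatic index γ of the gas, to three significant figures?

γ ≈ 1.30

PV^γ = const ⇒ γ = ln(P₂/P₁) / ln(V₁/V₂).
γ = ln(4.74/249) / ln(1.11/23.4) = 1.3.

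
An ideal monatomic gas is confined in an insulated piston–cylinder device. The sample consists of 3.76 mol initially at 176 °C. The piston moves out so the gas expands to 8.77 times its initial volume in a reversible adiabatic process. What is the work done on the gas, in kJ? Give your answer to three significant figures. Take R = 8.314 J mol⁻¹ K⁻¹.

Adiabatic: T₁V₁^(γ−1) = T₂V₂^(γ−1) ⇒ T₂ = T₁ (V₁/V₂)^(γ−1).
γ = 5/3 for a monatomic ideal gas, so γ−1 = 2/3.
T₁ = 176 °C = 449.1 K.
T₂ = 449.1 × (1/8.77)^(2/3) = 105.6 K.
Q = 0, so ΔU = W_on_gas = nCᵥΔT with Cᵥ = R/(γ−1) = 12.47 J/(mol·K).
ΔU = 3.76 × 12.47 × (105.6 − 449.1) = -16110 J.

W ≈ -16.1 kJ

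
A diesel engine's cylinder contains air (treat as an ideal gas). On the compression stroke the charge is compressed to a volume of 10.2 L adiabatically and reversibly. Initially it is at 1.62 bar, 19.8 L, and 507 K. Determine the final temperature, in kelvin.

T₂ ≈ 661 K

For a reversible adiabat TV^(γ−1) is constant, so T₂ = T₁ (V₁/V₂)^(γ−1).
γ = 7/5 for a diatomic ideal gas.
T₂ = 507 × (19.8/10.2)^(2/5) = 661 K.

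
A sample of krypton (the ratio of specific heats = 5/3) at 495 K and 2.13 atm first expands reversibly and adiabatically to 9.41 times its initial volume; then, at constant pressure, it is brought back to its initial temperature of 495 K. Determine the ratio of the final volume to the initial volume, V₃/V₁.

Adiabatic step: V₂/V₁ = 9.41; T₂ = T₁·(1/9.41)^(2/3) = 111.1 K.
Isobaric step: V₃/V₂ = T₃/T₂ = 495/111.1.
V₃/V₁ = (V₂/V₁)(V₃/V₂) = 9.41 × (495/111.1) = 41.94.

V₃/V₁ ≈ 41.9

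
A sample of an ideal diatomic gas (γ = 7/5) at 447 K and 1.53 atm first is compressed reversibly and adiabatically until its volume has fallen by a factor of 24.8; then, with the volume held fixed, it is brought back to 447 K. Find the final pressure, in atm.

P₃ ≈ 37.9 atm

Adiabatic step (PV^γ = const): P₂ = 1.53×24.8^(7/5) = 137.1 atm; T₂ = 447×24.8^(2/5) = 1615 K.
Isochoric: P₃ = P₂(T₃/T₂) = 137.1 × (447/1615) = 37.94 atm.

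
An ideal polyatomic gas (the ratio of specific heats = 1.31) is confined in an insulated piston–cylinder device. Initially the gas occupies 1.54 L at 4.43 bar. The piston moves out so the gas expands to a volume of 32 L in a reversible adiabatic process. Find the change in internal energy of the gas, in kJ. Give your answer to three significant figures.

P₂ = P₁(V₁/V₂)^γ = 4.43×(1.54/32)^(1.31) = 0.08324 bar.
For a reversible adiabat, W_by_gas = (P₁V₁ − P₂V₂)/(γ−1).
W_by = (443000×0.00154 − 8324×0.032) / (0.31) = 1342 J.
Q = 0 ⇒ ΔU = −W_by = -1342 J.

ΔU ≈ -1.34 kJ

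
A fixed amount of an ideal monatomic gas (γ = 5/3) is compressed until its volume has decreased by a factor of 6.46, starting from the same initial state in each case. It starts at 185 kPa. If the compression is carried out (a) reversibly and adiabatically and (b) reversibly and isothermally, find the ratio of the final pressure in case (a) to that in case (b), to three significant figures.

P_adiabatic / P_isothermal ≈ 3.47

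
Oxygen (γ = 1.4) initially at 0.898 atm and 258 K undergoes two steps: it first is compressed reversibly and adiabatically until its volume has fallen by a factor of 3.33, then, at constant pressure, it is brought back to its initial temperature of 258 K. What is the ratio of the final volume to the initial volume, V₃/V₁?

V₃/V₁ ≈ 0.186

Adiabatic step: V₂/V₁ = 0.3003; T₂ = T₁·3.33^(0.4) = 417.4 K.
Isobaric step: V₃/V₂ = T₃/T₂ = 258/417.4.
V₃/V₁ = (V₂/V₁)(V₃/V₂) = 0.3003 × (258/417.4) = 0.1856.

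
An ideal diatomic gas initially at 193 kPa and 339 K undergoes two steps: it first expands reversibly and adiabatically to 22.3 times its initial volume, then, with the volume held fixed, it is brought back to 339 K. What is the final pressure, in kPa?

For a diatomic ideal gas γ = 7/5.
Adiabatic step (PV^γ = const): P₂ = 193×(1/22.3)^(7/5) = 2.5 kPa; T₂ = 339×(1/22.3)^(2/5) = 97.92 K.
Isochoric: P₃ = P₂(T₃/T₂) = 2.5 × (339/97.92) = 8.655 kPa.

P₃ ≈ 8.65 kPa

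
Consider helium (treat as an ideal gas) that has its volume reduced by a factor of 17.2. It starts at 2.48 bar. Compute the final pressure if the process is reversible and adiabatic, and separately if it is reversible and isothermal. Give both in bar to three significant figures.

For a monatomic ideal gas γ = 5/3.
Isothermal: P₂ = P₁(V₁/V₂) = 2.48×17.2 = 42.66 bar.
Adiabatic: P₂ = P₁(V₁/V₂)^γ = 2.48×17.2^(5/3) = 284.2 bar.

adiabatic: 284 bar; isothermal: 42.7 bar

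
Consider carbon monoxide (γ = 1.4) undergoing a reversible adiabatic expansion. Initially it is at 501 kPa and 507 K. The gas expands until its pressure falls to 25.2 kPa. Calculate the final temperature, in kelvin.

Adiabatic: T₂/T₁ = (P₂/P₁)^((γ−1)/γ).
T₂ = 507 × (25.2/501)^(0.286) = 215.8 K.

T₂ ≈ 216 K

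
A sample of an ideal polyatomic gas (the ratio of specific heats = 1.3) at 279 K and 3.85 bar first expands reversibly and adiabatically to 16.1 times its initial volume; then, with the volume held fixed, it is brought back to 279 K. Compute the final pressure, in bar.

P₃ ≈ 0.239 bar

Adiabatic step (PV^γ = const): P₂ = 3.85×(1/16.1)^(1.3) = 0.1039 bar; T₂ = 279×(1/16.1)^(0.3) = 121.2 K.
Isochoric: P₃ = P₂(T₃/T₂) = 0.1039 × (279/121.2) = 0.2391 bar.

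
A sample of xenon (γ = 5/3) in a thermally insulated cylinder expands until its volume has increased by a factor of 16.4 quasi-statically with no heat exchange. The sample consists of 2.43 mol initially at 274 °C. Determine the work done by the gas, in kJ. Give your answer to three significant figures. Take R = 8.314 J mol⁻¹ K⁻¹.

W ≈ 14.0 kJ

For a reversible adiabat TV^(γ−1) is constant, so T₂ = T₁ (V₁/V₂)^(γ−1).
T₁ = 274 °C = 547.1 K.
T₂ = 547.1 × (1/16.4)^(2/3) = 84.76 K.
Q = 0, so ΔU = W_on_gas = nCᵥΔT with Cᵥ = R/(γ−1) = 12.47 J/(mol·K).
ΔU = 2.43 × 12.47 × (84.76 − 547.1) = -14010 J.
Work done by the gas = −ΔU = 14010 J.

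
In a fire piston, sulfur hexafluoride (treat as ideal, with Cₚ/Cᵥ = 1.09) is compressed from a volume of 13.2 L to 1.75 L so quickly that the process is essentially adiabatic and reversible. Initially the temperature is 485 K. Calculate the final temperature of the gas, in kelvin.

For a reversible adiabat TV^(γ−1) is constant, so T₂ = T₁ (V₁/V₂)^(γ−1).
T₂ = 485 × (13.2/1.75)^(0.09) = 581.7 K.

T₂ ≈ 582 K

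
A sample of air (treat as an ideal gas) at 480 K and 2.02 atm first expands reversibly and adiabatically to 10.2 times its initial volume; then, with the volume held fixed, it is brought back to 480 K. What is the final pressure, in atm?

P₃ ≈ 0.198 atm

For a diatomic ideal gas γ = 7/5.
Adiabatic step (PV^γ = const): P₂ = 2.02×(1/10.2)^(7/5) = 0.07822 atm; T₂ = 480×(1/10.2)^(2/5) = 189.6 K.
Isochoric: P₃ = P₂(T₃/T₂) = 0.07822 × (480/189.6) = 0.198 atm.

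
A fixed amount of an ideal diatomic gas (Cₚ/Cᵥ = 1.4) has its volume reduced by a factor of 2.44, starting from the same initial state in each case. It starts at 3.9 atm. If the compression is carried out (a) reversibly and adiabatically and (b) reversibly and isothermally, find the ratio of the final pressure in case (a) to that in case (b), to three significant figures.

P_adiabatic / P_isothermal ≈ 1.43

Isothermal: P_b = P₁(V₁/V₂) = 3.9×2.44.
Adiabatic: P_a = P₁(V₁/V₂)^γ = 3.9×2.44^(1.4).
P_a/P_b = (V₁/V₂)^(γ−1) = 2.44^(0.4) = 1.429.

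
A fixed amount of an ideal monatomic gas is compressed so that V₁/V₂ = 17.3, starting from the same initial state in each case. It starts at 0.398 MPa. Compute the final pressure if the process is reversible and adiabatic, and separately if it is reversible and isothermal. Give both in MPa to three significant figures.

For a monatomic ideal gas γ = 5/3.
Isothermal: P₂ = P₁(V₁/V₂) = 0.398×17.3 = 6.885 MPa.
Adiabatic: P₂ = P₁(V₁/V₂)^γ = 0.398×17.3^(5/3) = 46.06 MPa.

adiabatic: 46.1 MPa; isothermal: 6.89 MPa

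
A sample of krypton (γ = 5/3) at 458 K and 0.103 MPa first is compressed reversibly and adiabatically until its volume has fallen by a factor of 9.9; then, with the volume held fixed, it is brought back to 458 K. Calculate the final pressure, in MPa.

Adiabatic step (PV^γ = const): P₂ = 0.103×9.9^(5/3) = 4.701 MPa; T₂ = 458×9.9^(2/3) = 2112 K.
Isochoric: P₃ = P₂(T₃/T₂) = 4.701 × (458/2112) = 1.02 MPa.

P₃ ≈ 1.02 MPa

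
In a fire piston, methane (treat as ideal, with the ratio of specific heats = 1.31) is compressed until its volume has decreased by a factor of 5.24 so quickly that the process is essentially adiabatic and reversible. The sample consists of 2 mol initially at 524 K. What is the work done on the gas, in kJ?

W ≈ 18.9 kJ

Adiabatic: T₁V₁^(γ−1) = T₂V₂^(γ−1) ⇒ T₂ = T₁ (V₁/V₂)^(γ−1).
T₂ = 524 × 5.24^(0.31) = 875.6 K.
Q = 0, so ΔU = W_on_gas = nCᵥΔT with Cᵥ = R/(γ−1) = 26.82 J/(mol·K).
ΔU = 2 × 26.82 × (875.6 − 524) = 18860 J.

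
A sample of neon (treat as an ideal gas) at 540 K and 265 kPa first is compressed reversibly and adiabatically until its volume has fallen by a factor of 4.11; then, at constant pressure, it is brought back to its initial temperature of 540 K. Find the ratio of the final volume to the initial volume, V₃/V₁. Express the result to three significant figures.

V₃/V₁ ≈ 0.0948

For a monatomic ideal gas γ = 5/3.
Adiabatic step: V₂/V₁ = 0.2433; T₂ = T₁·4.11^(2/3) = 1386 K.
Isobaric step: V₃/V₂ = T₃/T₂ = 540/1386.
V₃/V₁ = (V₂/V₁)(V₃/V₂) = 0.2433 × (540/1386) = 0.09483.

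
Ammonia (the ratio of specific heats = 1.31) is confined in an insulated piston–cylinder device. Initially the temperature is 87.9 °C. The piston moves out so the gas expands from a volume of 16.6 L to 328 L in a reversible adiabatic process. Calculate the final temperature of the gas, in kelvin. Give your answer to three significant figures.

T₂ ≈ 143 K

Adiabatic: T₁V₁^(γ−1) = T₂V₂^(γ−1) ⇒ T₂ = T₁ (V₁/V₂)^(γ−1).
T₁ = 87.9 °C = 361 K.
T₂ = 361 × (16.6/328)^(0.31) = 143.2 K.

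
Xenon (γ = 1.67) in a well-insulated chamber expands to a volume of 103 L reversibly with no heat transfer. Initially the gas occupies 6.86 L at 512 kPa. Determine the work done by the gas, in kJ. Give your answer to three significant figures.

W ≈ 4.39 kJ

P₂ = P₁(V₁/V₂)^γ = 512×(6.86/103)^(1.67) = 5.553 kPa.
For a reversible adiabat, W_by_gas = (P₁V₁ − P₂V₂)/(γ−1).
W_by = (512000×0.00686 − 5553×0.103) / (0.67) = 4389 J.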